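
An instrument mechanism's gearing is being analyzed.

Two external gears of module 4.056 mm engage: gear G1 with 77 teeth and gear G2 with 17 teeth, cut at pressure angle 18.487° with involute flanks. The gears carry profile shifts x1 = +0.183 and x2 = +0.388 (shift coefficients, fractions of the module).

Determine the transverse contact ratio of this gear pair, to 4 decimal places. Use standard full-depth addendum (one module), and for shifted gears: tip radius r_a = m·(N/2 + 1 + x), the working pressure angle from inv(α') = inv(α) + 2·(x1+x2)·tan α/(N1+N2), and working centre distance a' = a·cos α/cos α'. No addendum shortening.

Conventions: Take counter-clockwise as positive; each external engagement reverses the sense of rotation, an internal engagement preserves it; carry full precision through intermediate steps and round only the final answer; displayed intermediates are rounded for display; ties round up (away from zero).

1.5868

topology: single-mesh involute geometry — m = 4.056, 77T/17T pair
base radii: r_b1 = 148.097667, r_b2 = 32.696888
tip radii: r_a1 = 160.954248, r_a2 = 40.105728
inv(α') = inv(18.487°) + 2·(+0.183+0.388)·tan α/(77+17) = 0.01574594  ⇒  α' = 20.35700°
a' = a·cos α / cos α' = 190.6320·cos 18.487°/cos 20.35700° = 192.838613
action lengths: √(r_a1²−r_b1²) = 63.034522, √(r_a2²−r_b2²) = 23.224620
base pitch p_b = π·m·cos α = 12.084741
CR = (63.034522 + 23.224620 − 192.838613·sin 20.35700°)/12.084741 = 1.586849
contact ratio ≈ 1.5868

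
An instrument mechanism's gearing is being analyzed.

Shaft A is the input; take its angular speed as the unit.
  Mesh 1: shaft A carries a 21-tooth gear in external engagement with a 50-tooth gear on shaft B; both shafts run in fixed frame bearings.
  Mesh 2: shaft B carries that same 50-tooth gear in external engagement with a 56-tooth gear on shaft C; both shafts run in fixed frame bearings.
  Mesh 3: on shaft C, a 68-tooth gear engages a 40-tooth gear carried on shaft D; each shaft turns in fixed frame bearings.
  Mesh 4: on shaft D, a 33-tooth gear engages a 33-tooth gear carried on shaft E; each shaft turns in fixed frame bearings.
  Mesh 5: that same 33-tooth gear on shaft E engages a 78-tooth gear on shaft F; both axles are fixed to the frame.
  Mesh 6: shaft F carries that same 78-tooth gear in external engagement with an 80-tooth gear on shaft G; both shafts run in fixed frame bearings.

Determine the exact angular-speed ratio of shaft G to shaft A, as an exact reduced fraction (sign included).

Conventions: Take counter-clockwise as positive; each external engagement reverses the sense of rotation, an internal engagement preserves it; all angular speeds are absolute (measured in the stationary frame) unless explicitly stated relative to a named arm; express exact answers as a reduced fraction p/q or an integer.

1683/6400

class = fixed-axis compound train [6 meshes; 6 ratios multiply, 6 sense flips]
mesh 1 [21T→50T]: running ratio 21/50, sense −
mesh 2 [50T→56T]: running ratio 3/8, sense +
mesh 3 [68T→40T]: running ratio 51/80, sense −
mesh 4 [33T→33T]: running ratio 51/80, sense +
mesh 5 [33T→78T]: running ratio 561/2080, sense −
mesh 6 [78T→80T]: running ratio 1683/6400, sense +
ω_out/ω_in = 1683/6400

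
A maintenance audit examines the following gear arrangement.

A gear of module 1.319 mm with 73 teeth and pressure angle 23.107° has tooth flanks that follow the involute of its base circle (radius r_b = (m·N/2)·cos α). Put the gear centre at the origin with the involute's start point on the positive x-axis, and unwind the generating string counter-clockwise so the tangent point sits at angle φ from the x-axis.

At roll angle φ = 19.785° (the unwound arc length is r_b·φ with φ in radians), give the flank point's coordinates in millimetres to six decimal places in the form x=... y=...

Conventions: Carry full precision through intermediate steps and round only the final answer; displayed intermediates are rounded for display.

x=46.843007 y=0.600551

class = single-mesh tooth geometry [base-circle involute, m = 1.319, 73T]
pitch radius r_p = m·N/2 = 1.319·73/2 = 48.143500
base radius r_b = r_p·cos α = 48.143500·cos 23.107° = 44.281118
roll angle φ = 19.785° = 0.34531339 rad
x = r_b·(cos φ + φ·sin φ) = 46.843007
y = r_b·(sin φ − φ·cos φ) = 0.600551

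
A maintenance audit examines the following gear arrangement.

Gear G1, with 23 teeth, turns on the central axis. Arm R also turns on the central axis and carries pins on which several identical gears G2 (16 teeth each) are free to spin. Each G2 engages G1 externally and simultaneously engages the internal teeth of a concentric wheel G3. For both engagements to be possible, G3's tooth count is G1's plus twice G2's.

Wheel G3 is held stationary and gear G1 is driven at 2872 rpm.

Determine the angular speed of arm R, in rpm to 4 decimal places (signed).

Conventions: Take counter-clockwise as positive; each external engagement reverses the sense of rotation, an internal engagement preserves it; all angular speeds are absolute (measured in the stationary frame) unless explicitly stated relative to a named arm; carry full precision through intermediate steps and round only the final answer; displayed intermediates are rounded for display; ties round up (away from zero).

class = planetary set [G3 = 23+2·16 = 55; Willis about the carrier]
normalise by the input: solve with ω_sun = 1, then scale by 2872 rpm
ring teeth: 23 + 2·16 = 55
23(ω_sun−ω_arm) = −55(ω_ring−ω_arm),  ω_ring = 0, ω_sun = 1
23(1−ω_arm) = −55(0−ω_arm)  ⇒  78·ω_arm = 23  ⇒  ω_arm = 23/78
scale: ω_arm = 23/78 × 2872 rpm = +846.8718 rpm

+846.8718 rpm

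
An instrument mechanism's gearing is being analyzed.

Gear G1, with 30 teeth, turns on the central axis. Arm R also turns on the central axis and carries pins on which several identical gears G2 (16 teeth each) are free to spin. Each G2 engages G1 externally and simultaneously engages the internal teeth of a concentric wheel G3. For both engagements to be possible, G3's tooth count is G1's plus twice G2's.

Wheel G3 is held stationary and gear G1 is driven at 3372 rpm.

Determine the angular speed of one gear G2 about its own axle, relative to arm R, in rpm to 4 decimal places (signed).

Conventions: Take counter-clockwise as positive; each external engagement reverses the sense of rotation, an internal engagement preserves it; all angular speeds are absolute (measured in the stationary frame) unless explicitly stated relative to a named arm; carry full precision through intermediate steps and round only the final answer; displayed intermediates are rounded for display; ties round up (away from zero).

planetary set (30T centre, 16T on arm, 62T internal) — Willis relation
normalise by the input: solve with ω_sun = 1, then scale by 3372 rpm
ring teeth: 30 + 2·16 = 62
30(ω_sun−ω_arm) = −62(ω_ring−ω_arm),  ω_ring = 0, ω_sun = 1
30(1−ω_arm) = −62(0−ω_arm)  ⇒  92·ω_arm = 30  ⇒  ω_arm = 15/46
sun–planet mesh: 30·(1−15/46) = −16·(ω_p−ω_arm)  ⇒  ω_p−ω_arm = -465/368
scale: ω_p−ω_arm = -465/368 × 3372 rpm = -4260.8152 rpm

-4260.8152 rpm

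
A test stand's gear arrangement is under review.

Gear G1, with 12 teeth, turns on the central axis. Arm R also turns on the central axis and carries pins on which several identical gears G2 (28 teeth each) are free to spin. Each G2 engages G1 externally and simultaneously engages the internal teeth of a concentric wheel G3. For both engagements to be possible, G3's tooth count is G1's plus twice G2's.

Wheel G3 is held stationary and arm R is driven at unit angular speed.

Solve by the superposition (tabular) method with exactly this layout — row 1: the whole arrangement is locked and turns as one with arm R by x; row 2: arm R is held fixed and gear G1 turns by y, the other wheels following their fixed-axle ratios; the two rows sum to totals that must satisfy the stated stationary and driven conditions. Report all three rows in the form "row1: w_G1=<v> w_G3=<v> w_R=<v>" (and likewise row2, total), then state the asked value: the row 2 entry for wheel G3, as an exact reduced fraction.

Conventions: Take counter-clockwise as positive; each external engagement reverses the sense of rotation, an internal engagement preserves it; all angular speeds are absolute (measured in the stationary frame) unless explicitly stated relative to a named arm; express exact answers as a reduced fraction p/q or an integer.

row1: w_G1=1 w_G3=1 w_R=1
row2: w_G1=17/3 w_G3=-1 w_R=0
total: w_G1=20/3 w_G3=0 w_R=1
asked value: -1

recognized (axles ride arm R): planetary set, 12/28/68 teeth
row 1: whole set turns with the arm by x
superposition row 2 [arm held]: sun y, ring −(12/68)·y, arm 0
boundary: total ω_ring = x − (12/68)·y = 0 and total ω_arm = x = 1  ⇒  y = 17/3, x = 1
row 2 ring = −(12/68)·17/3 = -1
totals (row 1 + row 2): sun 1 + 17/3 = 20/3, ring 1 + (-1) = 0, arm 1 + 0 = 1
asked cell (row2, ring) = -1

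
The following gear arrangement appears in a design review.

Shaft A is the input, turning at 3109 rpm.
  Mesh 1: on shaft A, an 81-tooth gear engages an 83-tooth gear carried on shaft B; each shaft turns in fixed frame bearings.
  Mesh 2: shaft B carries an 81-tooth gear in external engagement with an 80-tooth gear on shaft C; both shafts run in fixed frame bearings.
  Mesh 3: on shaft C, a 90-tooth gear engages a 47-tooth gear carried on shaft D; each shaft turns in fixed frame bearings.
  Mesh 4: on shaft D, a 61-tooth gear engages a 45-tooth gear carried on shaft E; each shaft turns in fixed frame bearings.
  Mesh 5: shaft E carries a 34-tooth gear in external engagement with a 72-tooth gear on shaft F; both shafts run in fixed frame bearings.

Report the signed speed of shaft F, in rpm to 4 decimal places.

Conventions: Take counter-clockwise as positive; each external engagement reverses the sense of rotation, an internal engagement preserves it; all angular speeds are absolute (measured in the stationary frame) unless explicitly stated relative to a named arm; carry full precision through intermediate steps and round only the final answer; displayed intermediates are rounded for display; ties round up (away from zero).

-3765.5730 rpm

recognized (6 fixed axles, 5 meshes): fixed-axis compound train
mesh 1 [81T→83T]: ω = 3109.0000×81/83 = 3034.0843 rpm, sense flips to −
mesh 2 [81T→80T]: ω = 3034.0843×81/80 = 3072.0104 rpm, sense flips to +
mesh 3 [90T→47T]: ω = 3072.0104×90/47 = 5882.5731 rpm, sense flips to −
mesh 4 [61T→45T]: ω = 5882.5731×61/45 = 7974.1546 rpm, sense flips to +
mesh 5 [34T→72T]: ω = 7974.1546×34/72 = 3765.5730 rpm, sense flips to −
signed output speed = -3765.5730 rpm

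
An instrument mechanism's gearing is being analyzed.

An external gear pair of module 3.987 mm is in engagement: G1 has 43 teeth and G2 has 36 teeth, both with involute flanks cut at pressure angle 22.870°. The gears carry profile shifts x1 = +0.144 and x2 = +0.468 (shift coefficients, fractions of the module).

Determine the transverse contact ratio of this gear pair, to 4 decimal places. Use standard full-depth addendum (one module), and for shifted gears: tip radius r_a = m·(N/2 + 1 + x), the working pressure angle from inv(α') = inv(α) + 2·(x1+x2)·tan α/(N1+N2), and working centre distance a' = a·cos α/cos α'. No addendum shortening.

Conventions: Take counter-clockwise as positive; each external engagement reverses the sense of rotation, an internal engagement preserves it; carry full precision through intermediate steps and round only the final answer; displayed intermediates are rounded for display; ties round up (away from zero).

single-mesh involute tooth geometry (43T engaging 36T at module 3.987)
base radii: r_b1 = 78.981928, r_b2 = 66.124405
tip radii: r_a1 = 90.281628, r_a2 = 77.618916
inv(α') = inv(22.870°) + 2·(+0.144+0.468)·tan α/(43+36) = 0.02917807  ⇒  α' = 24.78788°
a' = a·cos α / cos α' = 157.4865·cos 22.870°/cos 24.78788° = 159.832289
action lengths: √(r_a1²−r_b1²) = 43.733596, √(r_a2²−r_b2²) = 40.647992
base pitch p_b = π·m·cos α = 11.540886
CR = (43.733596 + 40.647992 − 159.832289·sin 24.78788°)/11.540886 = 1.505110
contact ratio ≈ 1.5051

1.5051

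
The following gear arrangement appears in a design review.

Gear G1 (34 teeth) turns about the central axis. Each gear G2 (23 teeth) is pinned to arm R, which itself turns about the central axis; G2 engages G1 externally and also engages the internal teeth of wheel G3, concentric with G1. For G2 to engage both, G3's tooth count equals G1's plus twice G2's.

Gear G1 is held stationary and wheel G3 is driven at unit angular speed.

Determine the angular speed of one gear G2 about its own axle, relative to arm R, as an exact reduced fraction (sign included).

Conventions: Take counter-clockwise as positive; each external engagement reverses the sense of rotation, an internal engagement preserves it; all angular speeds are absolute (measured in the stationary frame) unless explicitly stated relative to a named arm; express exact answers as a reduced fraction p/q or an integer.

1360/1311

recognized (axles ride arm R): planetary set, 34/23/80 teeth
ring teeth: 34 + 2·23 = 80
34(ω_sun−ω_arm) = −80(ω_ring−ω_arm),  ω_sun = 0, ω_ring = 1
34(0−ω_arm) = −80(1−ω_arm)  ⇒  114·ω_arm = 80  ⇒  ω_arm = 40/57
sun–planet mesh: 34·(0−40/57) = −23·(ω_p−ω_arm)  ⇒  ω_p−ω_arm = 1360/1311
exact speed ratio = 1360/1311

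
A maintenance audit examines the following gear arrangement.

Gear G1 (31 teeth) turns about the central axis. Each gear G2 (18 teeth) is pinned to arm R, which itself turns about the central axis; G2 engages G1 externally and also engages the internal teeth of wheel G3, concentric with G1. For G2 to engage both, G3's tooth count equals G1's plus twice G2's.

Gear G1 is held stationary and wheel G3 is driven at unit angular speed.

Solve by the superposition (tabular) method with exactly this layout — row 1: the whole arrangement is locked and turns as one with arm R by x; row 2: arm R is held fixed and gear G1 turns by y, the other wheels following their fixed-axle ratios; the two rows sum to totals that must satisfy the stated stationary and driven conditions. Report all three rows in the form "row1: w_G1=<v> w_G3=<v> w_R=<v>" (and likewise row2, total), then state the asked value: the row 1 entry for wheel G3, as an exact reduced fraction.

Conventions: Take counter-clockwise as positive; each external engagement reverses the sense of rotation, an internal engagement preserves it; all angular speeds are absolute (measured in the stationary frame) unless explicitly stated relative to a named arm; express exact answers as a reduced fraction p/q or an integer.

class = planetary set [G3 = 31+2·18 = 67; Willis about the carrier]
superposition row 1 [locked train]: every member turns x
row 2 — arm fixed, fixed-axis ratios: sun y, ring −(31/67)·y, arm 0
boundary: total ω_sun = x + y = 0 and total ω_ring = x − (31/67)·y = 1  ⇒  y = -67/98, x = 67/98
row 2 ring = −(31/67)·(-67/98) = 31/98
totals (row 1 + row 2): sun 67/98 + (-67/98) = 0, ring 67/98 + 31/98 = 1, arm 67/98 + 0 = 67/98
asked cell (row1, ring) = 67/98

row1: w_G1=67/98 w_G3=67/98 w_R=67/98
row2: w_G1=-67/98 w_G3=31/98 w_R=0
total: w_G1=0 w_G3=1 w_R=67/98
asked value: 67/98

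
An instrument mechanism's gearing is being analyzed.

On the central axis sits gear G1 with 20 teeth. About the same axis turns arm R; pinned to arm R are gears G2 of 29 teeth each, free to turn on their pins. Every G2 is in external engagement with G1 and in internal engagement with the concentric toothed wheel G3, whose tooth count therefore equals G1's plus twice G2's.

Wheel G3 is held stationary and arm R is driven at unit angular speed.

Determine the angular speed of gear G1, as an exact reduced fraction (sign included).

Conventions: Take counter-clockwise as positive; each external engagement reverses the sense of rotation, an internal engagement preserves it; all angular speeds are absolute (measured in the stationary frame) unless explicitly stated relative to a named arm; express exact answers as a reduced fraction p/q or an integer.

49/10

class = planetary set [G3 = 20+2·29 = 78; Willis about the carrier]
ring teeth: 20 + 2·29 = 78
20(ω_sun−ω_arm) = −78(ω_ring−ω_arm),  ω_ring = 0, ω_arm = 1
ω_sun = 1 − (78/20)(0−1) = 49/10
exact speed ratio = 49/10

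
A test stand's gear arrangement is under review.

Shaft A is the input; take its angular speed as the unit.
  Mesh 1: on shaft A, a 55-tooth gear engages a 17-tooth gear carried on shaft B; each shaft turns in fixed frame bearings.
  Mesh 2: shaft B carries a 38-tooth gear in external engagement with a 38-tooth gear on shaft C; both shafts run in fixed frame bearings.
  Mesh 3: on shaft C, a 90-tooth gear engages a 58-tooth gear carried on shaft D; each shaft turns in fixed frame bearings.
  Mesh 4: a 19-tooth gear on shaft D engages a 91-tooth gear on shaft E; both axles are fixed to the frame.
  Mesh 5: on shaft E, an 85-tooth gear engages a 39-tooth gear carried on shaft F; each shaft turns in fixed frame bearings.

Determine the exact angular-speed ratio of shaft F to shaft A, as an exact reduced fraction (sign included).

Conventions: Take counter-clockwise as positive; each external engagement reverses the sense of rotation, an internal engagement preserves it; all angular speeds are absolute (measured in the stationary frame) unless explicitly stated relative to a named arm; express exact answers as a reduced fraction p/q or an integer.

class = fixed-axis compound train [5 meshes; 5 ratios multiply, 5 sense flips]
mesh 1 [55T→17T]: running ratio 55/17, sense −
mesh 2 [38T→38T]: running ratio 55/17, sense +
mesh 3 [90T→58T]: running ratio 2475/493, sense −
mesh 4 [19T→91T]: running ratio 47025/44863, sense +
mesh 5 [85T→39T]: running ratio 78375/34307, sense −
ω_out/ω_in = -78375/34307

-78375/34307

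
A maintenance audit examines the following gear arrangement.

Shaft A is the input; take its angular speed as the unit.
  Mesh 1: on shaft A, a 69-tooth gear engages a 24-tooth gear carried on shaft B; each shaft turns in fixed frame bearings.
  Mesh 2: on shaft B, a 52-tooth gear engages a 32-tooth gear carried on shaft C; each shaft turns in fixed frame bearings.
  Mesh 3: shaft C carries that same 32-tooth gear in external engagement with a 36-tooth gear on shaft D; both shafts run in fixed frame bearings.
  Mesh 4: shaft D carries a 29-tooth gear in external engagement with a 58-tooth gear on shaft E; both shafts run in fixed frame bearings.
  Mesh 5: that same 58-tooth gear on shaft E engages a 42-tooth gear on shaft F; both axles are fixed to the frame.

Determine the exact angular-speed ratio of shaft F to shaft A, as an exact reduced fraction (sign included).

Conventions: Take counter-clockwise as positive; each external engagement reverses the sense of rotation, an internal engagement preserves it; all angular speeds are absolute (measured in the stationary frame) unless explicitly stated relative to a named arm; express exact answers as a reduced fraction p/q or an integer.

-8671/3024

class = fixed-axis compound train [5 meshes; 5 ratios multiply, 5 sense flips]
mesh 1 [69T→24T]: running ratio 23/8, sense −
mesh 2 [52T→32T]: running ratio 299/64, sense +
mesh 3 [32T→36T]: running ratio 299/72, sense −
mesh 4 [29T→58T]: running ratio 299/144, sense +
mesh 5 [58T→42T]: running ratio 8671/3024, sense −
ω_out/ω_in = -8671/3024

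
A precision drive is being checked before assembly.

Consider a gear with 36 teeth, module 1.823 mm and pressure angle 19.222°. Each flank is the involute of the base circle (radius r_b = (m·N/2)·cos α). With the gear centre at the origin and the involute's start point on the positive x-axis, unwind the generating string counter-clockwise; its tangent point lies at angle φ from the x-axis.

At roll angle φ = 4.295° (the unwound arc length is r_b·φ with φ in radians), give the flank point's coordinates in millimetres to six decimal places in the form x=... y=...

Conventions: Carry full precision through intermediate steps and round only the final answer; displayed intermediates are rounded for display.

recognized (one wheel, involute flank): single-mesh tooth geometry, m = 1.823, N = 36
pitch radius r_p = m·N/2 = 1.823·36/2 = 32.814000
base radius r_b = r_p·cos α = 32.814000·cos 19.222° = 30.984620
roll angle φ = 4.295° = 0.07496189 rad
x = r_b·(cos φ + φ·sin φ) = 31.071554
y = r_b·(sin φ − φ·cos φ) = 0.004348

x=31.071554 y=0.004348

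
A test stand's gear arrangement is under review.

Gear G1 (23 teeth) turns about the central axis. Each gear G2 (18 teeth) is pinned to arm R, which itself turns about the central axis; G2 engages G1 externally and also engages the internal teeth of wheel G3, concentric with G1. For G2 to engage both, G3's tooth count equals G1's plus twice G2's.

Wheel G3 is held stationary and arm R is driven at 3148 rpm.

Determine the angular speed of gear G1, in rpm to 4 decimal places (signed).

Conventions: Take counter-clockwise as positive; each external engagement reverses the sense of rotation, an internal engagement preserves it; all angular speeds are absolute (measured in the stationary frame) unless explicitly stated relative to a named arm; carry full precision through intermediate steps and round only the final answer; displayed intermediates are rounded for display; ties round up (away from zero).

+11223.3043 rpm

topology: planetary set — G1 23T / G2 18T / G3 59T, arm = carrier (Willis)
normalise by the input: solve with ω_arm = 1, then scale by 3148 rpm
ring teeth: 23 + 2·18 = 59
23(ω_sun−ω_arm) = −59(ω_ring−ω_arm),  ω_ring = 0, ω_arm = 1
ω_sun = 1 − (59/23)(0−1) = 82/23
scale: ω_sun = 82/23 × 3148 rpm = +11223.3043 rpm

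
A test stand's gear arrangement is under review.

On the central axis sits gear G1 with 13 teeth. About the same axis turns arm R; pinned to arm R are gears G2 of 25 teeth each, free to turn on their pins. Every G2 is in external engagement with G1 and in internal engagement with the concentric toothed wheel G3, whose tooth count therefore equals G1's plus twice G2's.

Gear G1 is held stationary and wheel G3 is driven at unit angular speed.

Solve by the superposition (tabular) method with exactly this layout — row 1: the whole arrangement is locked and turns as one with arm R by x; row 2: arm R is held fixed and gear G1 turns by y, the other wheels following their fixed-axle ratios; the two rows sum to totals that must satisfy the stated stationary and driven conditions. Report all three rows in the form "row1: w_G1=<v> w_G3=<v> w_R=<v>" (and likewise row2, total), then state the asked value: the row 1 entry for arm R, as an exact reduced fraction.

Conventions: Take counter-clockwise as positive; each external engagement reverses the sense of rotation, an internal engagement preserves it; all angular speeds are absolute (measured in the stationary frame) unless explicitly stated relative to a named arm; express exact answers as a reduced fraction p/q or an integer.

class = planetary set [G3 = 13+2·25 = 63; Willis about the carrier]
superposition row 1 [locked train]: every member turns x
row 2 (arm held, sun turns y): ω_ring = −(13/63)·y, ω_arm = 0
boundary: total ω_sun = x + y = 0 and total ω_ring = x − (13/63)·y = 1  ⇒  y = -63/76, x = 63/76
row 2 ring = −(13/63)·(-63/76) = 13/76
totals (row 1 + row 2): sun 63/76 + (-63/76) = 0, ring 63/76 + 13/76 = 1, arm 63/76 + 0 = 63/76
asked cell (row1, arm) = 63/76

row1: w_G1=63/76 w_G3=63/76 w_R=63/76
row2: w_G1=-63/76 w_G3=13/76 w_R=0
total: w_G1=0 w_G3=1 w_R=63/76
asked value: 63/76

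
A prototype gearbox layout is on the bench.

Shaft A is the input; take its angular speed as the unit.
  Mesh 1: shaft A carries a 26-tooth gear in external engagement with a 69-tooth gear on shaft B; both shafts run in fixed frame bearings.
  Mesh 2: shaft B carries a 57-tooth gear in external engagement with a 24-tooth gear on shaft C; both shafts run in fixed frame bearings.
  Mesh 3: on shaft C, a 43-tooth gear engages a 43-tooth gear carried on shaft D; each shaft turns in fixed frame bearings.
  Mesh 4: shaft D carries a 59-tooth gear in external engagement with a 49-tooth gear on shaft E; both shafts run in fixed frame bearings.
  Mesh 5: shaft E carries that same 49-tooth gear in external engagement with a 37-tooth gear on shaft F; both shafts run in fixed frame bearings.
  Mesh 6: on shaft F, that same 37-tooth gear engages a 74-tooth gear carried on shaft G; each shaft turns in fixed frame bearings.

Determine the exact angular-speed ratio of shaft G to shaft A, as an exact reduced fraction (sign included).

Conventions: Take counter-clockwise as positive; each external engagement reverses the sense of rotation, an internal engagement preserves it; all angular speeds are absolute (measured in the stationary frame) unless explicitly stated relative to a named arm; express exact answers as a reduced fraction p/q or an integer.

class = fixed-axis compound train [6 meshes; 6 ratios multiply, 6 sense flips]
mesh 1 [26T→69T]: running ratio 26/69, sense −
mesh 2 [57T→24T]: running ratio 247/276, sense +
mesh 3 [43T→43T]: running ratio 247/276, sense −
mesh 4 [59T→49T]: running ratio 14573/13524, sense +
mesh 5 [49T→37T]: running ratio 14573/10212, sense −
mesh 6 [37T→74T]: running ratio 14573/20424, sense +
ω_out/ω_in = 14573/20424

14573/20424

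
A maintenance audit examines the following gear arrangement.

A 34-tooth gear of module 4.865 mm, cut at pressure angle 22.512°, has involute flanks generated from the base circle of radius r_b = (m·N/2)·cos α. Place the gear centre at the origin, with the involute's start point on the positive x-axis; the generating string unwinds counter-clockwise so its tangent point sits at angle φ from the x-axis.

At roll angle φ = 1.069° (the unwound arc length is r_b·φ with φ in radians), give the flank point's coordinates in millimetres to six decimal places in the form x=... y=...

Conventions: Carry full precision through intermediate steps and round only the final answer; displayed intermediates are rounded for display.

x=76.416123 y=0.000165

topology: single-mesh involute geometry — m = 4.865, N = 34
pitch radius r_p = m·N/2 = 4.865·34/2 = 82.705000
base radius r_b = r_p·cos α = 82.705000·cos 22.512° = 76.402826
roll angle φ = 1.069° = 0.01865757 rad
x = r_b·(cos φ + φ·sin φ) = 76.416123
y = r_b·(sin φ − φ·cos φ) = 0.000165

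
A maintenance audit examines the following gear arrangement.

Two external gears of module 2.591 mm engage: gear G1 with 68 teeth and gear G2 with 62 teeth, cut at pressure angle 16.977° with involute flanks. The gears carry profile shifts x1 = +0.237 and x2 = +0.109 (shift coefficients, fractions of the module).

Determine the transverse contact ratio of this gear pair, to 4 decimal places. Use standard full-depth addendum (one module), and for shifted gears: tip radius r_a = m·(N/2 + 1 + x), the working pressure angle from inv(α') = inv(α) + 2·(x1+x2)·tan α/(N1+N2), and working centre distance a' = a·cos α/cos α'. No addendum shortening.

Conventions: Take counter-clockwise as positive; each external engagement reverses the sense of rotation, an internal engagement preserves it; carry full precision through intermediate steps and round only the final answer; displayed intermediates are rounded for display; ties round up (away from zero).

1.9287

recognized (one external pair, fixed centres): single-mesh tooth geometry, m = 2.591, N1 = 68, N2 = 62
base radii: r_b1 = 84.255044, r_b2 = 76.820775
tip radii: r_a1 = 91.299067, r_a2 = 83.194419
inv(α') = inv(16.977°) + 2·(+0.237+0.109)·tan α/(68+62) = 0.01061233  ⇒  α' = 17.91924°
a' = a·cos α / cos α' = 168.4150·cos 16.977°/cos 17.91924° = 169.287774
action lengths: √(r_a1²−r_b1²) = 35.165427, √(r_a2²−r_b2²) = 31.935558
base pitch p_b = π·m·cos α = 7.785148
CR = (35.165427 + 31.935558 − 169.287774·sin 17.91924°)/7.785148 = 1.928696
contact ratio ≈ 1.9287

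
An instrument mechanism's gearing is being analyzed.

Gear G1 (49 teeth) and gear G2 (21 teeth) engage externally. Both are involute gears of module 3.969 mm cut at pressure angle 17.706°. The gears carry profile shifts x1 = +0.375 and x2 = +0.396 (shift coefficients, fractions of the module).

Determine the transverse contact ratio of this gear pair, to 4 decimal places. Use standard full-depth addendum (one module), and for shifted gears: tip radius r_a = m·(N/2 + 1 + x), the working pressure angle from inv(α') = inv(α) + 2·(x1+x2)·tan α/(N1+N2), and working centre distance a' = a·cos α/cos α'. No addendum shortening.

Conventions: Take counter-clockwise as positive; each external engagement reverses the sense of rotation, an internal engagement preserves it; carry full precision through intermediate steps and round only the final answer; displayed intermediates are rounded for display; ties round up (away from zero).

1.6149

single-mesh involute tooth geometry (49T engaging 21T at module 3.969)
base radii: r_b1 = 92.634182, r_b2 = 39.700364
tip radii: r_a1 = 102.697875, r_a2 = 47.215224
inv(α') = inv(17.706°) + 2·(+0.375+0.396)·tan α/(49+21) = 0.01726086  ⇒  α' = 20.96727°
a' = a·cos α / cos α' = 138.9150·cos 17.706°/cos 20.96727° = 141.718432
action lengths: √(r_a1²−r_b1²) = 44.336912, √(r_a2²−r_b2²) = 25.556966
base pitch p_b = π·m·cos α = 11.878321
CR = (44.336912 + 25.556966 − 141.718432·sin 20.96727°)/11.878321 = 1.614885
contact ratio ≈ 1.6149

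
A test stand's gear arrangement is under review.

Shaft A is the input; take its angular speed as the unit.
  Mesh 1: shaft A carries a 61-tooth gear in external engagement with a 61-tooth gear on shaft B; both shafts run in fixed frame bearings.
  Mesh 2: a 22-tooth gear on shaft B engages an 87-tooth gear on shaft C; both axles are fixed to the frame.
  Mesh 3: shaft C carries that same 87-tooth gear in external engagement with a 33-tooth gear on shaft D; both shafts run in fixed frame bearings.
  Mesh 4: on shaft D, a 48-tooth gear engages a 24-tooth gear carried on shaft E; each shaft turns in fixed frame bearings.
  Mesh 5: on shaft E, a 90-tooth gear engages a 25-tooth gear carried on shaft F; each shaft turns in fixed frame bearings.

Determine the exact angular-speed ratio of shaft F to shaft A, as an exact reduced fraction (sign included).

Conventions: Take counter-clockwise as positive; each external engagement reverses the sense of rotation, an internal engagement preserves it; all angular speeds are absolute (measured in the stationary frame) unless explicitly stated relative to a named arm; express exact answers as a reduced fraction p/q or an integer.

class = fixed-axis compound train [5 meshes; 5 ratios multiply, 5 sense flips]
mesh 1 [61T→61T]: running ratio 1, sense −
mesh 2 [22T→87T]: running ratio 22/87, sense +
mesh 3 [87T→33T]: running ratio 2/3, sense −
mesh 4 [48T→24T]: running ratio 4/3, sense +
mesh 5 [90T→25T]: running ratio 24/5, sense −
ω_out/ω_in = -24/5

-24/5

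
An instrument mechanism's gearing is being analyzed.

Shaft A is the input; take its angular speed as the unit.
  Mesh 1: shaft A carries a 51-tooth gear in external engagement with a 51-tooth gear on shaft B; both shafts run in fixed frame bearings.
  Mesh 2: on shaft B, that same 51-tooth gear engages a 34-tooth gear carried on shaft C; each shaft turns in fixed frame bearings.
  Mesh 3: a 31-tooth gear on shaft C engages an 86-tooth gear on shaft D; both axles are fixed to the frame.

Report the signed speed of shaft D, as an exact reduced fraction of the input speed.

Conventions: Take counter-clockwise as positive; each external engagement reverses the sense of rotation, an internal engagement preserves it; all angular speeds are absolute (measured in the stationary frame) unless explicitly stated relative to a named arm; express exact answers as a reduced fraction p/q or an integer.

-93/172

3-mesh fixed-axis compound train (all bearings frame-fixed)
mesh 1 [51T→51T]: |ω|/ω_in = 1×51/51 = 1, sense flips to −
mesh 2 [51T→34T]: |ω|/ω_in = 1×51/34 = 3/2, sense flips to +
mesh 3 [31T→86T]: |ω|/ω_in = (3/2)×31/86 = 93/172, sense flips to −
signed output speed (× input speed) = -93/172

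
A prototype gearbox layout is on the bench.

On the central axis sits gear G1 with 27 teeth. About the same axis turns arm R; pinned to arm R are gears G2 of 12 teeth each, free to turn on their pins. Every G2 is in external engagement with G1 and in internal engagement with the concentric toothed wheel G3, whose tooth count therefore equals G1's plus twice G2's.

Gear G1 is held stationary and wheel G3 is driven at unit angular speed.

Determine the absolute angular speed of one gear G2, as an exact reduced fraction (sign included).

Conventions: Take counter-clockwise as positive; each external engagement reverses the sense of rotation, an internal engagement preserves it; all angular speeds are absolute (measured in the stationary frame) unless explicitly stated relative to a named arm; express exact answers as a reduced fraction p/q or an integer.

topology: planetary set — G1 27T / G2 12T / G3 51T, arm = carrier (Willis)
ring teeth: 27 + 2·12 = 51
27(ω_sun−ω_arm) = −51(ω_ring−ω_arm),  ω_sun = 0, ω_ring = 1
27(0−ω_arm) = −51(1−ω_arm)  ⇒  78·ω_arm = 51  ⇒  ω_arm = 17/26
sun–planet mesh: 27·(0−17/26) = −12·(ω_p−ω_arm)  ⇒  ω_p−ω_arm = 153/104
ω_p = 17/26 + 153/104 = 17/8
exact speed ratio = 17/8

17/8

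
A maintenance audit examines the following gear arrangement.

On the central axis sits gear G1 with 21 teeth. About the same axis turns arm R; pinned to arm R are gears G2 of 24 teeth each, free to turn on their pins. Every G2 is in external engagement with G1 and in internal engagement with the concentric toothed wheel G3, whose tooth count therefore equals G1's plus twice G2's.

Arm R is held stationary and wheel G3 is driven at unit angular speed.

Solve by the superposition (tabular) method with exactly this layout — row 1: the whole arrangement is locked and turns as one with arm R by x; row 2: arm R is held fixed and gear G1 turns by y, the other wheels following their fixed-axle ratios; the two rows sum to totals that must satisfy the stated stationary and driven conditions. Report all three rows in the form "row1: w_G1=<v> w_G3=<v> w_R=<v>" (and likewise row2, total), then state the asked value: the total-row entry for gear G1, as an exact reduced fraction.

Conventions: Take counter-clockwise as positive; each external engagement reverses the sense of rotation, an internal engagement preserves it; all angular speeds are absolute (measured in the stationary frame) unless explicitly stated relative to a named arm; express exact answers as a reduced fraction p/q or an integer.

row1: w_G1=0 w_G3=0 w_R=0
row2: w_G1=-23/7 w_G3=1 w_R=0
total: w_G1=-23/7 w_G3=1 w_R=0
asked value: -23/7

recognized (axles ride arm R): planetary set, 21/24/69 teeth
row 1 — lock + rotate with arm: ω_sun = ω_ring = ω_arm = x
superposition row 2 [arm held]: sun y, ring −(21/69)·y, arm 0
boundary: total ω_arm = x = 0 and total ω_ring = x − (21/69)·y = 1  ⇒  y = -23/7, x = 0
row 2 ring = −(21/69)·(-23/7) = 1
totals (row 1 + row 2): sun 0 + (-23/7) = -23/7, ring 0 + 1 = 1, arm 0 + 0 = 0
asked cell (total, sun) = -23/7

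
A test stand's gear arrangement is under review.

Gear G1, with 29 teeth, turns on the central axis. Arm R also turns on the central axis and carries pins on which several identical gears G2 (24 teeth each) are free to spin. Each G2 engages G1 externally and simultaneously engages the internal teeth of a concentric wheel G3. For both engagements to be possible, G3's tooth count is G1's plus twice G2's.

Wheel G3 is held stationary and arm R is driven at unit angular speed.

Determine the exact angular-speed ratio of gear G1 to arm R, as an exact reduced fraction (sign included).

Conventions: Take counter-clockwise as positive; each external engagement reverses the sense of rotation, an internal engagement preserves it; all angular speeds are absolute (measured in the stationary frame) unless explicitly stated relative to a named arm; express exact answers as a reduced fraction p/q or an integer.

planetary set (29T centre, 24T on arm, 77T internal) — Willis relation
ring teeth: 29 + 2·24 = 77
29(ω_sun−ω_arm) = −77(ω_ring−ω_arm),  ω_ring = 0, ω_arm = 1
ω_sun = 1 − (77/29)(0−1) = 106/29
ω_out/ω_in = 106/29

106/29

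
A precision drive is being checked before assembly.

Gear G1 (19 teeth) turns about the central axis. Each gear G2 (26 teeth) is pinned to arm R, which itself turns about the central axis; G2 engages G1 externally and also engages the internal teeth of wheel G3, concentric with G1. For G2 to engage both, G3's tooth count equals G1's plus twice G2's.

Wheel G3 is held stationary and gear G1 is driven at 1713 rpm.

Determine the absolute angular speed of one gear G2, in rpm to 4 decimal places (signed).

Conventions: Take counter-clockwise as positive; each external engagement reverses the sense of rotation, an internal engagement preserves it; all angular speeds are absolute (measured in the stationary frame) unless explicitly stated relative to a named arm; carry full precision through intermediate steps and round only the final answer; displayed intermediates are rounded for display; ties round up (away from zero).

recognized (axles ride arm R): planetary set, 19/26/71 teeth
normalise by the input: solve with ω_sun = 1, then scale by 1713 rpm
ring teeth: 19 + 2·26 = 71
19(ω_sun−ω_arm) = −71(ω_ring−ω_arm),  ω_ring = 0, ω_sun = 1
19(1−ω_arm) = −71(0−ω_arm)  ⇒  90·ω_arm = 19  ⇒  ω_arm = 19/90
sun–planet mesh: 19·(1−19/90) = −26·(ω_p−ω_arm)  ⇒  ω_p−ω_arm = -1349/2340
ω_p = 19/90 − 1349/2340 = -19/52
scale: ω_p = -19/52 × 1713 rpm = -625.9038 rpm

-625.9038 rpm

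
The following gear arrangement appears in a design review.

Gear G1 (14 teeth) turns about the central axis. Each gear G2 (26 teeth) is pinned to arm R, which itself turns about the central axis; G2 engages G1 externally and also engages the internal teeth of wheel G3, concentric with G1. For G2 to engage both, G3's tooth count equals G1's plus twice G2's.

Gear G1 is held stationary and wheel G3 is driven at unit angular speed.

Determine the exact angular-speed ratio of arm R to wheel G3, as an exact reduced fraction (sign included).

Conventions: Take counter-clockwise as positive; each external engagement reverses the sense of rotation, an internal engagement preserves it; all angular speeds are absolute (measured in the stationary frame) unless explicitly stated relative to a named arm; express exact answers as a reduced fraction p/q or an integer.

33/40

planetary set (14T centre, 26T on arm, 66T internal) — Willis relation
ring teeth: 14 + 2·26 = 66
14(ω_sun−ω_arm) = −66(ω_ring−ω_arm),  ω_sun = 0, ω_ring = 1
14(0−ω_arm) = −66(1−ω_arm)  ⇒  80·ω_arm = 66  ⇒  ω_arm = 33/40
ω_out/ω_in = 33/40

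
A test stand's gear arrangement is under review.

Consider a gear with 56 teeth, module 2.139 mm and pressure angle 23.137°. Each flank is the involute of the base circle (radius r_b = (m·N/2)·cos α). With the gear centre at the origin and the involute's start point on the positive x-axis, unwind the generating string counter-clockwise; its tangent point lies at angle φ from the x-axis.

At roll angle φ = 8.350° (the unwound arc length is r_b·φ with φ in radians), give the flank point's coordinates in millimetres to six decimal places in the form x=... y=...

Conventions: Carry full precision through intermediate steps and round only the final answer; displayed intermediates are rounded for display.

single-mesh involute tooth geometry (56T wheel at module 2.139)
pitch radius r_p = m·N/2 = 2.139·56/2 = 59.892000
base radius r_b = r_p·cos α = 59.892000·cos 23.137° = 55.074763
roll angle φ = 8.350° = 0.14573499 rad
x = r_b·(cos φ + φ·sin φ) = 55.656519
y = r_b·(sin φ − φ·cos φ) = 0.056702

x=55.656519 y=0.056702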